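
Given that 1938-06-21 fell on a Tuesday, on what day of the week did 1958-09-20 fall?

Saturday

From June 21, 1938 to June 21, 1958: 20 years, of which 5 contain a Feb 29 — 15×365 + 5×366 = 7305 days.
June 1958: 30 − 21 = 9 days remain.
Then July (31), August (31): 31 + 31 = 62 days.
September 1–20, 1958: 20 days.
Residual: 91 days.
Total: 7396 days.
7396 mod 7 = 4, so 4 days after Tuesday is Saturday.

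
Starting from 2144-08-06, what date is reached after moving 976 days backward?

2141-12-04

Count 976 days before August 6, 2144:
Day-of-year of December 4, 2141: 338.
Day-of-year of August 6, 2144: 219.
2141 has 365 days, so 365 − 338 = 27 days remain in 2141.
Full years: 2142: 365; 2143: 365. Sum = 730.
Total: 27 + 730 + 219 = 976 days.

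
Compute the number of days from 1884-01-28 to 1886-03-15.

777

January 1884: 31 − 28 = 3 days remain.
Then 25 full months totalling 759 days.
March 1–15, 1886: 15 days.
Total: 3 + 759 + 15 = 777 days.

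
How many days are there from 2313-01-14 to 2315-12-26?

January 14, 2313 → January 14, 2314: 365 days.
January 14, 2314 → January 14, 2315: 365 days.
January 2315: 31 − 14 = 17 days remain.
Then 10 full months totalling 303 days.
December 1–26, 2315: 26 days.
Residual: 346 days.
Total: 1076 days.

1076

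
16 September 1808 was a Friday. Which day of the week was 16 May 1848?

Day-of-year of September 16, 1808: 260.
Day-of-year of May 16, 1848: 137.
1808 has 366 days, so 366 − 260 = 106 days remain in 1808.
Full years 1809–1847: 30 common + 9 leap = 30×365 + 9×366 = 14244 days.
Total: 106 + 14244 + 137 = 14487 days.
14487 mod 7 = 4, so 4 days after Friday is Tuesday.

Tuesday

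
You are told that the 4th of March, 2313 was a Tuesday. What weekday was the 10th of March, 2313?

Within March 2313: 10 − 4 = 6 days.
6 mod 7 = 6, so 6 days after Tuesday is Monday.

Monday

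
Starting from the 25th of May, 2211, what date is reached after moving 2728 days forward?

the 12th of November, 2218

Count 2728 days after May 25, 2211:
From May 25, 2211 to May 25, 2218: 7 years, of which 2 contain a Feb 29 — 5×365 + 2×366 = 2557 days.
May 2218: 31 − 25 = 6 days remain.
Then June (30), July (31), August (31), September (30), October (31): 30 + 31 + 31 + 30 + 31 = 153 days.
November 1–12, 2218: 12 days.
Residual: 171 days.
Total: 2728 days.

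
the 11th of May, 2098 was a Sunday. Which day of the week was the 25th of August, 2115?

Day-of-year of May 11, 2098: 131.
Day-of-year of August 25, 2115: 237.
2098 has 365 days, so 365 − 131 = 234 days remain in 2098.
Full years 2099–2114: 13 common + 3 leap = 13×365 + 3×366 = 5843 days.
Total: 234 + 5843 + 237 = 6314 days.
6314 is a multiple of 7, so the 25th of August, 2115 falls on the same weekday: Sunday.

Sunday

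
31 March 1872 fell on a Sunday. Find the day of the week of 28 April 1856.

Monday

Count forward from the earlier date (April 28, 1856) to the later (March 31, 1872):
Day-of-year of April 28, 1856: 119.
Day-of-year of March 31, 1872: 91.
1856 has 366 days, so 366 − 119 = 247 days remain in 1856.
Full years 1857–1871: 12 common + 3 leap = 12×365 + 3×366 = 5478 days.
Total: 247 + 5478 + 91 = 5816 days.
5816 mod 7 = 6, so 6 days before Sunday is Monday.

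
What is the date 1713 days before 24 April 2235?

15 August 2230

Count 1713 days before April 24, 2235:
August 15, 2230 → August 15, 2231: 365 days.
August 15, 2231 → August 15, 2232: 366 days (2232 is a leap year).
August 15, 2232 → August 15, 2233: 365 days.
August 15, 2233 → August 15, 2234: 365 days.
August 2234: 31 − 15 = 16 days remain.
Then September (30), October (31), November (30), December (31), January (31), February 2235 (28), March (31): 30 + 31 + 30 + 31 + 31 + 28 + 31 = 212 days.
April 1–24, 2235: 24 days.
Residual: 252 days.
Total: 1713 days.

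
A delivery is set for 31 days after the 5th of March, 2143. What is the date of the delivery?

the 5th of April, 2143

Count 31 days after March 5, 2143:
March 2143: 31 − 5 = 26 days remain.
April 1–5, 2143: 5 days.
Total: 26 + 5 = 31 days.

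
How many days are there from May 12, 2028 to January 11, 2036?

2800

Day-of-year of May 12, 2028: 133.
Day-of-year of January 11, 2036: 11.
2028 has 366 days, so 366 − 133 = 233 days remain in 2028.
Full years 2029–2035: 6 common + 1 leap = 6×365 + 1×366 = 2556 days.
Total: 233 + 2556 + 11 = 2800 days.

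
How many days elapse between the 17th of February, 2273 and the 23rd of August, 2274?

552

February 17, 2273 → February 17, 2274: 365 days.
February 2274: 28 − 17 = 11 days remain (2274 is not a leap year, so February has 28 days).
Then March (31), April (30), May (31), June (30), July (31): 31 + 30 + 31 + 30 + 31 = 153 days.
August 1–23, 2274: 23 days.
Residual: 187 days.
Total: 552 days.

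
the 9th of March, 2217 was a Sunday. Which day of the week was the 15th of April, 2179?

Thursday

Count forward from the earlier date (April 15, 2179) to the later (March 9, 2217):
From April 15, 2179 to April 15, 2216: 37 years, of which 9 contain a Feb 29 — 28×365 + 9×366 = 13514 days.
(2200 is not a leap year (divisible by 100 but not 400).)
April 2216: 30 − 15 = 15 days remain.
Then 10 full months totalling 304 days.
March 1–9, 2217: 9 days.
Residual: 328 days.
Total: 13842 days.
13842 mod 7 = 3, so 3 days before Sunday is Thursday.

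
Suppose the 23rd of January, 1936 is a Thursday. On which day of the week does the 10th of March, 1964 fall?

From January 23, 1936 to January 23, 1964: 28 years, of which 7 contain a Feb 29 — 21×365 + 7×366 = 10227 days.
January 1964: 31 − 23 = 8 days remain.
Then February 1964 (29): 29 days.
March 1–10, 1964: 10 days.
Residual: 47 days.
Total: 10274 days.
10274 mod 7 = 5, so 5 days after Thursday is Tuesday.

Tuesday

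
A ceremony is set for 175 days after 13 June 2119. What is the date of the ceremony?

5 December 2119

Count 175 days after June 13, 2119:
June 2119: 30 − 13 = 17 days remain.
Then July (31), August (31), September (30), October (31), November (30): 31 + 31 + 30 + 31 + 30 = 153 days.
December 1–5, 2119: 5 days.
Total: 17 + 153 + 5 = 175 days.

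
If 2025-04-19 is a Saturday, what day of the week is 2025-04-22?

Tuesday

Within April 2025: 22 − 19 = 3 days.
3 mod 7 = 3, so 3 days after Saturday is Tuesday.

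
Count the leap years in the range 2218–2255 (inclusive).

Years divisible by 4 in [2218, 2255]: 2220, 2224, 2228, 2232, 2236, 2240, 2244, 2248, 2252.
No century exceptions apply. Count: 9.

9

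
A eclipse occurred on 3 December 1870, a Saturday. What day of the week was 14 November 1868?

Saturday

Count forward from the earlier date (November 14, 1868) to the later (December 3, 1870):
November 14, 1868 → November 14, 1869: 365 days.
November 14, 1869 → November 14, 1870: 365 days.
November 1870: 30 − 14 = 16 days remain.
December 1–3, 1870: 3 days.
Residual: 19 days.
Total: 749 days.
749 is a multiple of 7, so 14 November 1868 falls on the same weekday: Saturday.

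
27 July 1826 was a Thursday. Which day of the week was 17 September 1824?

Friday

Count forward from the earlier date (September 17, 1824) to the later (July 27, 1826):
Day-of-year of September 17, 1824: 261.
Day-of-year of July 27, 1826: 208.
1824 has 366 days, so 366 − 261 = 105 days remain in 1824.
Full years: 1825: 365. Sum = 365.
Total: 105 + 365 + 208 = 678 days.
678 mod 7 = 6, so 6 days before Thursday is Friday.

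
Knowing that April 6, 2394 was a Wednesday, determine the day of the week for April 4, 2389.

Tuesday

Count forward from the earlier date (April 4, 2389) to the later (April 6, 2394):
April 4, 2389 → April 4, 2390: 365 days.
April 4, 2390 → April 4, 2391: 365 days.
April 4, 2391 → April 4, 2392: 366 days (2392 is a leap year).
April 4, 2392 → April 4, 2393: 365 days.
April 4, 2393 → April 4, 2394: 365 days.
Within April 2394: 6 − 4 = 2 days.
Total: 1828 days.
1828 mod 7 = 1, so 1 day before Wednesday is Tuesday.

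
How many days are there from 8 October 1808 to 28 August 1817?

From October 8, 1808 to October 8, 1816: 8 years, of which 2 contain a Feb 29 — 6×365 + 2×366 = 2922 days.
October 1816: 31 − 8 = 23 days remain.
Then 9 full months totalling 273 days.
August 1–28, 1817: 28 days.
Residual: 324 days.
Total: 3246 days.

3246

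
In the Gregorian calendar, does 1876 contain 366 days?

Yes

1876 is a leap year.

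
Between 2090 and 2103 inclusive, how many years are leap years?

Years divisible by 4 in [2090, 2103]: 2092, 2096, 2100.
Of these, 2100 is divisible by 100 but not 400, so not leap.
Leap years: 3 − 1 = 2.

2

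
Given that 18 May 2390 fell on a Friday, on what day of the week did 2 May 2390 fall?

Wednesday

Count forward from the earlier date (May 2, 2390) to the later (May 18, 2390):
Within May 2390: 18 − 2 = 16 days.
16 mod 7 = 2, so 2 days before Friday is Wednesday.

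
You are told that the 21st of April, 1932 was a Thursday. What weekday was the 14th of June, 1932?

April 1932: 30 − 21 = 9 days remain.
Then May (31): 31 days.
June 1–14, 1932: 14 days.
Total: 9 + 31 + 14 = 54 days.
54 mod 7 = 5, so 5 days after Thursday is Tuesday.

Tuesday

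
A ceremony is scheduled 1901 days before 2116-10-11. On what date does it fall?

2111-07-29

Count 1901 days before October 11, 2116:
Day-of-year of July 29, 2111: 210.
Day-of-year of October 11, 2116: 285.
2111 has 365 days, so 365 − 210 = 155 days remain in 2111.
Full years: 2112: 366; 2113: 365; 2114: 365; 2115: 365. Sum = 1461.
Total: 155 + 1461 + 285 = 1901 days.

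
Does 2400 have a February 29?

Yes

2400 is a leap year (divisible by 400).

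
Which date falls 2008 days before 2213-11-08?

2208-05-10

Count 2008 days before November 8, 2213:
May 10, 2208 → May 10, 2209: 365 days.
May 10, 2209 → May 10, 2210: 365 days.
May 10, 2210 → May 10, 2211: 365 days.
May 10, 2211 → May 10, 2212: 366 days (2212 is a leap year).
May 10, 2212 → May 10, 2213: 365 days.
May 2213: 31 − 10 = 21 days remain.
Then June (30), July (31), August (31), September (30), October (31): 30 + 31 + 31 + 30 + 31 = 153 days.
November 1–8, 2213: 8 days.
Residual: 182 days.
Total: 2008 days.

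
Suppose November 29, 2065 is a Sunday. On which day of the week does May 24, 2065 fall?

Sunday

Count forward from the earlier date (May 24, 2065) to the later (November 29, 2065):
May 2065: 31 − 24 = 7 days remain.
Then June (30), July (31), August (31), September (30), October (31): 30 + 31 + 31 + 30 + 31 = 153 days.
November 1–29, 2065: 29 days.
Total: 7 + 153 + 29 = 189 days.
189 is a multiple of 7, so May 24, 2065 falls on the same weekday: Sunday.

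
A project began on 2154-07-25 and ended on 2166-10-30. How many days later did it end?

4480

From July 25, 2154 to July 25, 2166: 12 years, of which 3 contain a Feb 29 — 9×365 + 3×366 = 4383 days.
July 2166: 31 − 25 = 6 days remain.
Then August (31), September (30): 31 + 30 = 61 days.
October 1–30, 2166: 30 days.
Residual: 97 days.
Total: 4480 days.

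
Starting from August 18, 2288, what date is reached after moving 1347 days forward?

April 26, 2292

Count 1347 days after August 18, 2288:
August 18, 2288 → August 18, 2289: 365 days.
August 18, 2289 → August 18, 2290: 365 days.
August 18, 2290 → August 18, 2291: 365 days.
August 2291: 31 − 18 = 13 days remain.
Then September (30), October (31), November (30), December (31), January (31), February 2292 (29), March (31): 30 + 31 + 30 + 31 + 31 + 29 + 31 = 213 days.
April 1–26, 2292: 26 days.
Residual: 252 days.
Total: 1347 days.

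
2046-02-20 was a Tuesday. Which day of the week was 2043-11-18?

Wednesday

Count forward from the earlier date (November 18, 2043) to the later (February 20, 2046):
Day-of-year of November 18, 2043: 322.
Day-of-year of February 20, 2046: 51.
2043 has 365 days, so 365 − 322 = 43 days remain in 2043.
Full years: 2044: 366; 2045: 365. Sum = 731.
Total: 43 + 731 + 51 = 825 days.
825 mod 7 = 6, so 6 days before Tuesday is Wednesday.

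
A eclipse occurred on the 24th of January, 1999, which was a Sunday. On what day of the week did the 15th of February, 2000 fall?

Tuesday

Day-of-year of January 24, 1999: 24.
Day-of-year of February 15, 2000: 46.
1999 has 365 days, so 365 − 24 = 341 days remain in 1999.
Total: 341 + 46 = 387 days.
387 mod 7 = 2, so 2 days after Sunday is Tuesday.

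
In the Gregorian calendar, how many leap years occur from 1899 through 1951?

Years divisible by 4: 1900, 1904, …, 1948 — 13 in all.
Of these, 1900 is divisible by 100 but not 400, so not leap.
Leap years: 13 − 1 = 12.

12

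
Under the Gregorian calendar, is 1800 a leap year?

1800 is not a leap year (divisible by 100 but not 400).

No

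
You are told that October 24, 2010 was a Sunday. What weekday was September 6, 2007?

Thursday

Count forward from the earlier date (September 6, 2007) to the later (October 24, 2010):
Day-of-year of September 6, 2007: 249.
Day-of-year of October 24, 2010: 297.
2007 has 365 days, so 365 − 249 = 116 days remain in 2007.
Full years: 2008: 366; 2009: 365. Sum = 731.
Total: 116 + 731 + 297 = 1144 days.
1144 mod 7 = 3, so 3 days before Sunday is Thursday.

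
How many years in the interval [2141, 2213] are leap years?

17

Years divisible by 4: 2144, 2148, …, 2212 — 18 in all.
Of these, 2200 is divisible by 100 but not 400, so not leap.
Leap years: 18 − 1 = 17.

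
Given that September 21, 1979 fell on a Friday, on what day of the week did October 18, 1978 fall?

Wednesday

Count forward from the earlier date (October 18, 1978) to the later (September 21, 1979):
October 1978: 31 − 18 = 13 days remain.
Then 10 full months totalling 304 days.
September 1–21, 1979: 21 days.
Total: 13 + 304 + 21 = 338 days.
338 mod 7 = 2, so 2 days before Friday is Wednesday.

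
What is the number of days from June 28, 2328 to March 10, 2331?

June 28, 2328 → June 28, 2329: 365 days.
June 28, 2329 → June 28, 2330: 365 days.
June 2330: 30 − 28 = 2 days remain.
Then July (31), August (31), September (30), October (31), November (30), December (31), January (31), February 2331 (28): 31 + 31 + 30 + 31 + 30 + 31 + 31 + 28 = 243 days.
March 1–10, 2331: 10 days.
Residual: 255 days.
Total: 985 days.

985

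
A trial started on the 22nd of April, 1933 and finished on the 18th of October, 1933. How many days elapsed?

179

April 1933: 30 − 22 = 8 days remain.
Then May (31), June (30), July (31), August (31), September (30): 31 + 30 + 31 + 31 + 30 = 153 days.
October 1–18, 1933: 18 days.
Total: 8 + 153 + 18 = 179 days.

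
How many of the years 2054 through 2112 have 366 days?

Years divisible by 4: 2056, 2060, …, 2112 — 15 in all.
Of these, 2100 is divisible by 100 but not 400, so not leap.
Leap years: 15 − 1 = 14.

14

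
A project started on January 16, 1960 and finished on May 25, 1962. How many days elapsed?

January 16, 1960 → January 16, 1961: 366 days (1960 is a leap year).
January 16, 1961 → January 16, 1962: 365 days.
January 1962: 31 − 16 = 15 days remain.
Then February 1962 (28), March (31), April (30): 28 + 31 + 30 = 89 days.
May 1–25, 1962: 25 days.
Residual: 129 days.
Total: 860 days.

860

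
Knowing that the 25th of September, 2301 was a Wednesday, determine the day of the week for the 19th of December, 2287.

Monday

Count forward from the earlier date (December 19, 2287) to the later (September 25, 2301):
Day-of-year of December 19, 2287: 353.
Day-of-year of September 25, 2301: 268.
2287 has 365 days, so 365 − 353 = 12 days remain in 2287.
Full years 2288–2300: 10 common + 3 leap = 10×365 + 3×366 = 4748 days.
Total: 12 + 4748 + 268 = 5028 days.
5028 mod 7 = 2, so 2 days before Wednesday is Monday.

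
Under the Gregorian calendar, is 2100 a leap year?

2100 is not a leap year (divisible by 100 but not 400).

No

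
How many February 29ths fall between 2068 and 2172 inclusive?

26

Years divisible by 4: 2068, 2072, …, 2172 — 27 in all.
Of these, 2100 is divisible by 100 but not 400, so not leap.
Leap years: 27 − 1 = 26.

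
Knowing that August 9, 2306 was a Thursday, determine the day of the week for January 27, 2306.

Count forward from the earlier date (January 27, 2306) to the later (August 9, 2306):
January 2306: 31 − 27 = 4 days remain.
Then February 2306 (28), March (31), April (30), May (31), June (30), July (31): 28 + 31 + 30 + 31 + 30 + 31 = 181 days.
August 1–9, 2306: 9 days.
Total: 4 + 181 + 9 = 194 days.
194 mod 7 = 5, so 5 days before Thursday is Saturday.

Saturday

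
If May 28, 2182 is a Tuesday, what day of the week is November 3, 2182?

May 2182: 31 − 28 = 3 days remain.
Then June (30), July (31), August (31), September (30), October (31): 30 + 31 + 31 + 30 + 31 = 153 days.
November 1–3, 2182: 3 days.
Total: 3 + 153 + 3 = 159 days.
159 mod 7 = 5, so 5 days after Tuesday is Sunday.

Sunday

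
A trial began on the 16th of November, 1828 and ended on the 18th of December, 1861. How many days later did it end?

12085

Day-of-year of November 16, 1828: 321.
Day-of-year of December 18, 1861: 352.
1828 has 366 days, so 366 − 321 = 45 days remain in 1828.
Full years 1829–1860: 24 common + 8 leap = 24×365 + 8×366 = 11688 days.
Total: 45 + 11688 + 352 = 12085 days.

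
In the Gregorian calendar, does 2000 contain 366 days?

Yes

2000 is a leap year (divisible by 400).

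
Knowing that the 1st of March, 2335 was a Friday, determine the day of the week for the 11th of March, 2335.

Within March 2335: 11 − 1 = 10 days.
10 mod 7 = 3, so 3 days after Friday is Monday.

Monday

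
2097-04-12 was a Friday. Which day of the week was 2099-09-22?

Tuesday

April 12, 2097 → April 12, 2098: 365 days.
April 12, 2098 → April 12, 2099: 365 days.
April 2099: 30 − 12 = 18 days remain.
Then May (31), June (30), July (31), August (31): 31 + 30 + 31 + 31 = 123 days.
September 1–22, 2099: 22 days.
Residual: 163 days.
Total: 893 days.
893 mod 7 = 4, so 4 days after Friday is Tuesday.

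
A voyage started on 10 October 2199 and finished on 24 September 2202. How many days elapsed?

October 10, 2199 → October 10, 2200: 365 days (2200 is not a leap year (divisible by 100 but not 400)).
October 10, 2200 → October 10, 2201: 365 days.
October 2201: 31 − 10 = 21 days remain.
Then 10 full months totalling 304 days.
September 1–24, 2202: 24 days.
Residual: 349 days.
Total: 1079 days.

1079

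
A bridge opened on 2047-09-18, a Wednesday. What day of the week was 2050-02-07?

September 18, 2047 → September 18, 2048: 366 days (2048 is a leap year).
September 18, 2048 → September 18, 2049: 365 days.
September 2049: 30 − 18 = 12 days remain.
Then October (31), November (30), December (31), January (31): 31 + 30 + 31 + 31 = 123 days.
February 1–7, 2050: 7 days (2050 is not a leap year).
Residual: 142 days.
Total: 873 days.
873 mod 7 = 5, so 5 days after Wednesday is Monday.

Monday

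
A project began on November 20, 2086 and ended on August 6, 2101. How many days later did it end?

Day-of-year of November 20, 2086: 324.
Day-of-year of August 6, 2101: 218.
2086 has 365 days, so 365 − 324 = 41 days remain in 2086.
Full years 2087–2100: 11 common + 3 leap = 11×365 + 3×366 = 5113 days.
Total: 41 + 5113 + 218 = 5372 days.

5372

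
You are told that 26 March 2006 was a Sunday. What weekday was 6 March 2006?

Count forward from the earlier date (March 6, 2006) to the later (March 26, 2006):
Within March 2006: 26 − 6 = 20 days.
20 mod 7 = 6, so 6 days before Sunday is Monday.

Monday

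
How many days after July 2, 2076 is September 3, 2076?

July 2076: 31 − 2 = 29 days remain.
Then August (31): 31 days.
September 1–3, 2076: 3 days.
Total: 29 + 31 + 3 = 63 days.

63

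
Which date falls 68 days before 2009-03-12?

2009-01-03

Count 68 days before March 12, 2009:
January 2009: 31 − 3 = 28 days remain.
Then February 2009 (28): 28 days.
March 1–12, 2009: 12 days.
Total: 28 + 28 + 12 = 68 days.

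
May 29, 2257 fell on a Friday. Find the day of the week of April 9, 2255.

Count forward from the earlier date (April 9, 2255) to the later (May 29, 2257):
April 2255: 30 − 9 = 21 days remain.
Then 24 full months totalling 731 days.
May 1–29, 2257: 29 days.
Total: 21 + 731 + 29 = 781 days.
781 mod 7 = 4, so 4 days before Friday is Monday.

Monday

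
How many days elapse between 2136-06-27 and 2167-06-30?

11325

Day-of-year of June 27, 2136: 179.
Day-of-year of June 30, 2167: 181.
2136 has 366 days, so 366 − 179 = 187 days remain in 2136.
Full years 2137–2166: 23 common + 7 leap = 23×365 + 7×366 = 10957 days.
Total: 187 + 10957 + 181 = 11325 days.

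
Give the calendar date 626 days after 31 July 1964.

18 April 1966

Count 626 days after July 31, 1964:
July 1964: 31 − 31 = 0 days remain.
Then 20 full months totalling 608 days.
April 1–18, 1966: 18 days.
Total: 0 + 608 + 18 = 626 days.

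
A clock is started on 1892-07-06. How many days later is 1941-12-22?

18065

From July 6, 1892 to July 6, 1941: 49 years, of which 11 contain a Feb 29 — 38×365 + 11×366 = 17896 days.
(1900 is not a leap year (divisible by 100 but not 400).)
July 1941: 31 − 6 = 25 days remain.
Then August (31), September (30), October (31), November (30): 31 + 30 + 31 + 30 = 122 days.
December 1–22, 1941: 22 days.
Residual: 169 days.
Total: 18065 days.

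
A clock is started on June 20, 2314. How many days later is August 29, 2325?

4088

Day-of-year of June 20, 2314: 171.
Day-of-year of August 29, 2325: 241.
2314 has 365 days, so 365 − 171 = 194 days remain in 2314.
Full years 2315–2324: 7 common + 3 leap = 7×365 + 3×366 = 3653 days.
Total: 194 + 3653 + 241 = 4088 days.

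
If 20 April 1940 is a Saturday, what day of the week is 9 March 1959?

Monday

From April 20, 1940 to April 20, 1958: 18 years, of which 4 contain a Feb 29 — 14×365 + 4×366 = 6574 days.
April 1958: 30 − 20 = 10 days remain.
Then 10 full months totalling 304 days.
March 1–9, 1959: 9 days.
Residual: 323 days.
Total: 6897 days.
6897 mod 7 = 2, so 2 days after Saturday is Monday.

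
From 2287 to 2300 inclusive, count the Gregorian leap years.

3

Years divisible by 4 in [2287, 2300]: 2288, 2292, 2296, 2300.
Of these, 2300 is divisible by 100 but not 400, so not leap.
Leap years: 4 − 1 = 3.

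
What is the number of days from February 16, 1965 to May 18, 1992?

9953

From February 16, 1965 to February 16, 1992: 27 years, of which 6 contain a Feb 29 — 21×365 + 6×366 = 9861 days.
February 1992: 29 − 16 = 13 days remain (1992 is a leap year, so February has 29 days).
Then March (31), April (30): 31 + 30 = 61 days.
May 1–18, 1992: 18 days.
Residual: 92 days.
Total: 9953 days.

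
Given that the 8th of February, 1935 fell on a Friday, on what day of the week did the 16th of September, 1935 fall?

Monday

February 1935: 28 − 8 = 20 days remain (1935 is not a leap year, so February has 28 days).
Then March (31), April (30), May (31), June (30), July (31), August (31): 31 + 30 + 31 + 30 + 31 + 31 = 184 days.
September 1–16, 1935: 16 days.
Total: 20 + 184 + 16 = 220 days.
220 mod 7 = 3, so 3 days after Friday is Monday.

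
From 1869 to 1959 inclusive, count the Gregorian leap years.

21

Years divisible by 4: 1872, 1876, …, 1956 — 22 in all.
Of these, 1900 is divisible by 100 but not 400, so not leap.
Leap years: 22 − 1 = 21.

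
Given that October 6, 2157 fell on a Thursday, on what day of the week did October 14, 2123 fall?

Count forward from the earlier date (October 14, 2123) to the later (October 6, 2157):
Day-of-year of October 14, 2123: 287.
Day-of-year of October 6, 2157: 279.
2123 has 365 days, so 365 − 287 = 78 days remain in 2123.
Full years 2124–2156: 24 common + 9 leap = 24×365 + 9×366 = 12054 days.
Total: 78 + 12054 + 279 = 12411 days.
12411 is a multiple of 7, so October 14, 2123 falls on the same weekday: Thursday.

Thursday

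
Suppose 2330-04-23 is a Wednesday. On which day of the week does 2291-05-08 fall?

Friday

Count forward from the earlier date (May 8, 2291) to the later (April 23, 2330):
Day-of-year of May 8, 2291: 128.
Day-of-year of April 23, 2330: 113.
2291 has 365 days, so 365 − 128 = 237 days remain in 2291.
Full years 2292–2329: 29 common + 9 leap = 29×365 + 9×366 = 13879 days.
Total: 237 + 13879 + 113 = 14229 days.
14229 mod 7 = 5, so 5 days before Wednesday is Friday.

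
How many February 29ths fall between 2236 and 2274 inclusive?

Years divisible by 4 in [2236, 2274]: 2236, 2240, 2244, 2248, 2252, 2256, 2260, 2264, 2268, 2272.
No century exceptions apply. Count: 10.

10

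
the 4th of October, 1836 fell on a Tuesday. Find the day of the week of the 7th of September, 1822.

Saturday

Count forward from the earlier date (September 7, 1822) to the later (October 4, 1836):
From September 7, 1822 to September 7, 1836: 14 years, of which 4 contain a Feb 29 — 10×365 + 4×366 = 5114 days.
September 1836: 30 − 7 = 23 days remain.
October 1–4, 1836: 4 days.
Residual: 27 days.
Total: 5141 days.
5141 mod 7 = 3, so 3 days before Tuesday is Saturday.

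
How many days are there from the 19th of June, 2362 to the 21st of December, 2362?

June 2362: 30 − 19 = 11 days remain.
Then July (31), August (31), September (30), October (31), November (30): 31 + 31 + 30 + 31 + 30 = 153 days.
December 1–21, 2362: 21 days.
Total: 11 + 153 + 21 = 185 days.

185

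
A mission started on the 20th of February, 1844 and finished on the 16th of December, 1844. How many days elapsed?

300

February 1844: 29 − 20 = 9 days remain (1844 is a leap year, so February has 29 days).
Then 9 full months totalling 275 days.
December 1–16, 1844: 16 days.
Total: 9 + 275 + 16 = 300 days.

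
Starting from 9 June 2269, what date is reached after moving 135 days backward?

25 January 2269

Count 135 days before June 9, 2269:
January 2269: 31 − 25 = 6 days remain.
Then February 2269 (28), March (31), April (30), May (31): 28 + 31 + 30 + 31 = 120 days.
June 1–9, 2269: 9 days.
Total: 6 + 120 + 9 = 135 days.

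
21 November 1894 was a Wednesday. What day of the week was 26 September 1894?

Wednesday

Count forward from the earlier date (September 26, 1894) to the later (November 21, 1894):
September 1894: 30 − 26 = 4 days remain.
Then October (31): 31 days.
November 1–21, 1894: 21 days.
Total: 4 + 31 + 21 = 56 days.
56 is a multiple of 7, so 26 September 1894 falls on the same weekday: Wednesday.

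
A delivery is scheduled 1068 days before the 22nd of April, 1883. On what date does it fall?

the 19th of May, 1880

Count 1068 days before April 22, 1883:
May 19, 1880 → May 19, 1881: 365 days.
May 19, 1881 → May 19, 1882: 365 days.
May 1882: 31 − 19 = 12 days remain.
Then 10 full months totalling 304 days.
April 1–22, 1883: 22 days.
Residual: 338 days.
Total: 1068 days.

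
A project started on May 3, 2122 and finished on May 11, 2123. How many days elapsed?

Day-of-year of May 3, 2122: 123.
Day-of-year of May 11, 2123: 131.
2122 has 365 days, so 365 − 123 = 242 days remain in 2122.
Total: 242 + 131 = 373 days.

373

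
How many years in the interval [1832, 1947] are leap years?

28

Years divisible by 4: 1832, 1836, …, 1944 — 29 in all.
Of these, 1900 is divisible by 100 but not 400, so not leap.
Leap years: 29 − 1 = 28.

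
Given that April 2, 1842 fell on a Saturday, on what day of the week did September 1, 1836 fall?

Thursday

Count forward from the earlier date (September 1, 1836) to the later (April 2, 1842):
Day-of-year of September 1, 1836: 245.
Day-of-year of April 2, 1842: 92.
1836 has 366 days, so 366 − 245 = 121 days remain in 1836.
Full years: 1837: 365; 1838: 365; 1839: 365; 1840: 366; 1841: 365. Sum = 1826.
Total: 121 + 1826 + 92 = 2039 days.
2039 mod 7 = 2, so 2 days before Saturday is Thursday.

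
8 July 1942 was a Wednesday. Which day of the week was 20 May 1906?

Sunday

Count forward from the earlier date (May 20, 1906) to the later (July 8, 1942):
From May 20, 1906 to May 20, 1942: 36 years, of which 9 contain a Feb 29 — 27×365 + 9×366 = 13149 days.
May 1942: 31 − 20 = 11 days remain.
Then June (30): 30 days.
July 1–8, 1942: 8 days.
Residual: 49 days.
Total: 13198 days.
13198 mod 7 = 3, so 3 days before Wednesday is Sunday.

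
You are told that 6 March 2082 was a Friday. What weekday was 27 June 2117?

Sunday

From March 6, 2082 to March 6, 2117: 35 years, of which 8 contain a Feb 29 — 27×365 + 8×366 = 12783 days.
(2100 is not a leap year (divisible by 100 but not 400).)
March 2117: 31 − 6 = 25 days remain.
Then April (30), May (31): 30 + 31 = 61 days.
June 1–27, 2117: 27 days.
Residual: 113 days.
Total: 12896 days.
12896 mod 7 = 2, so 2 days after Friday is Sunday.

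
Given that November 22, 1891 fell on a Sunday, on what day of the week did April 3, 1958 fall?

From November 22, 1891 to November 22, 1957: 66 years, of which 16 contain a Feb 29 — 50×365 + 16×366 = 24106 days.
(1900 is not a leap year (divisible by 100 but not 400).)
November 1957: 30 − 22 = 8 days remain.
Then December (31), January (31), February 1958 (28), March (31): 31 + 31 + 28 + 31 = 121 days.
April 1–3, 1958: 3 days.
Residual: 132 days.
Total: 24238 days.
24238 mod 7 = 4, so 4 days after Sunday is Thursday.

Thursday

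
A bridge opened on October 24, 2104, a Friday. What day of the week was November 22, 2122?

Sunday

From October 24, 2104 to October 24, 2122: 18 years, of which 4 contain a Feb 29 — 14×365 + 4×366 = 6574 days.
October 2122: 31 − 24 = 7 days remain.
November 1–22, 2122: 22 days.
Residual: 29 days.
Total: 6603 days.
6603 mod 7 = 2, so 2 days after Friday is Sunday.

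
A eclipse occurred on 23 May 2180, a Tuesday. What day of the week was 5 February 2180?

Saturday

Count forward from the earlier date (February 5, 2180) to the later (May 23, 2180):
February 2180: 29 − 5 = 24 days remain (2180 is a leap year, so February has 29 days).
Then March (31), April (30): 31 + 30 = 61 days.
May 1–23, 2180: 23 days.
Total: 24 + 61 + 23 = 108 days.
108 mod 7 = 3, so 3 days before Tuesday is Saturday.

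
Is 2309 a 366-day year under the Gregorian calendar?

No

2309 is not a leap year.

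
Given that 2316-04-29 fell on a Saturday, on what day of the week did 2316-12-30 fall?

April 2316: 30 − 29 = 1 day remains.
Then May (31), June (30), July (31), August (31), September (30), October (31), November (30): 31 + 30 + 31 + 31 + 30 + 31 + 30 = 214 days.
December 1–30, 2316: 30 days.
Total: 1 + 214 + 30 = 245 days.
245 is a multiple of 7, so 2316-12-30 falls on the same weekday: Saturday.

Saturday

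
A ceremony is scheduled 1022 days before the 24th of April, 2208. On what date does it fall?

the 7th of July, 2205

Count 1022 days before April 24, 2208:
Day-of-year of July 7, 2205: 188.
Day-of-year of April 24, 2208: 115.
2205 has 365 days, so 365 − 188 = 177 days remain in 2205.
Full years: 2206: 365; 2207: 365. Sum = 730.
Total: 177 + 730 + 115 = 1022 days.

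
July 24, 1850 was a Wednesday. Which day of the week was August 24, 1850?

Saturday

July 1850: 31 − 24 = 7 days remain.
August 1–24, 1850: 24 days.
Total: 7 + 24 = 31 days.
31 mod 7 = 3, so 3 days after Wednesday is Saturday.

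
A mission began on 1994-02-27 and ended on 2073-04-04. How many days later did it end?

28891

Day-of-year of February 27, 1994: 58.
Day-of-year of April 4, 2073: 94.
1994 has 365 days, so 365 − 58 = 307 days remain in 1994.
Full years 1995–2072: 58 common + 20 leap = 58×365 + 20×366 = 28490 days.
Total: 307 + 28490 + 94 = 28891 days.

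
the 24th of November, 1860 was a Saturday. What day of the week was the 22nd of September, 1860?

Count forward from the earlier date (September 22, 1860) to the later (November 24, 1860):
September 1860: 30 − 22 = 8 days remain.
Then October (31): 31 days.
November 1–24, 1860: 24 days.
Total: 8 + 31 + 24 = 63 days.
63 is a multiple of 7, so the 22nd of September, 1860 falls on the same weekday: Saturday.

Saturday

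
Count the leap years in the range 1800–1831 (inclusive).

7

Years divisible by 4 in [1800, 1831]: 1800, 1804, 1808, 1812, 1816, 1820, 1824, 1828.
Of these, 1800 is divisible by 100 but not 400, so not leap.
Leap years: 8 − 1 = 7.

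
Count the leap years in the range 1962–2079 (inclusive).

29

Years divisible by 4: 1964, 1968, …, 2076 — 29 in all.
2000 is divisible by 400, so still leap.
No century exceptions apply. Count: 29.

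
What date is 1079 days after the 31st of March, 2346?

the 14th of March, 2349

Count 1079 days after March 31, 2346:
March 31, 2346 → March 31, 2347: 365 days.
March 31, 2347 → March 31, 2348: 366 days (2348 is a leap year).
March 2348: 31 − 31 = 0 days remain.
Then 11 full months totalling 334 days.
March 1–14, 2349: 14 days.
Residual: 348 days.
Total: 1079 days.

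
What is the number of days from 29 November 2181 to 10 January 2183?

407

Day-of-year of November 29, 2181: 333.
Day-of-year of January 10, 2183: 10.
2181 has 365 days, so 365 − 333 = 32 days remain in 2181.
Full years: 2182: 365. Sum = 365.
Total: 32 + 365 + 10 = 407 days.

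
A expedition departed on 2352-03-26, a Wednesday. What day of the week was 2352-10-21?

March 2352: 31 − 26 = 5 days remain.
Then April (30), May (31), June (30), July (31), August (31), September (30): 30 + 31 + 30 + 31 + 31 + 30 = 183 days.
October 1–21, 2352: 21 days.
Total: 5 + 183 + 21 = 209 days.
209 mod 7 = 6, so 6 days after Wednesday is Tuesday.

Tuesday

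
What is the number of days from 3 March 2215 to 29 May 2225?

3740

From March 3, 2215 to March 3, 2225: 10 years, of which 3 contain a Feb 29 — 7×365 + 3×366 = 3653 days.
March 2225: 31 − 3 = 28 days remain.
Then April (30): 30 days.
May 1–29, 2225: 29 days.
Residual: 87 days.
Total: 3740 days.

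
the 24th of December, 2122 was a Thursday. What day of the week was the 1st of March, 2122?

Count forward from the earlier date (March 1, 2122) to the later (December 24, 2122):
March 2122: 31 − 1 = 30 days remain.
Then April (30), May (31), June (30), July (31), August (31), September (30), October (31), November (30): 30 + 31 + 30 + 31 + 31 + 30 + 31 + 30 = 244 days.
December 1–24, 2122: 24 days.
Total: 30 + 244 + 24 = 298 days.
298 mod 7 = 4, so 4 days before Thursday is Sunday.

Sunday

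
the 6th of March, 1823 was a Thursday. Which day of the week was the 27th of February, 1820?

Sunday

Count forward from the earlier date (February 27, 1820) to the later (March 6, 1823):
February 27, 1820 → February 27, 1821: 366 days (1820 is a leap year).
February 27, 1821 → February 27, 1822: 365 days.
February 27, 1822 → February 27, 1823: 365 days.
February 1823: 28 − 27 = 1 day remains (1823 is not a leap year, so February has 28 days).
March 1–6, 1823: 6 days.
Residual: 7 days.
Total: 1103 days.
1103 mod 7 = 4, so 4 days before Thursday is Sunday.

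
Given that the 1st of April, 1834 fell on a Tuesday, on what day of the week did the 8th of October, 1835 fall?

Thursday

April 1834: 30 − 1 = 29 days remain.
Then 17 full months totalling 518 days.
October 1–8, 1835: 8 days.
Total: 29 + 518 + 8 = 555 days.
555 mod 7 = 2, so 2 days after Tuesday is Thursday.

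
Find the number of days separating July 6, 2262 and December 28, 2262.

July 2262: 31 − 6 = 25 days remain.
Then August (31), September (30), October (31), November (30): 31 + 30 + 31 + 30 = 122 days.
December 1–28, 2262: 28 days.
Total: 25 + 122 + 28 = 175 days.

175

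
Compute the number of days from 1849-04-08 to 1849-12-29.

April 1849: 30 − 8 = 22 days remain.
Then May (31), June (30), July (31), August (31), September (30), October (31), November (30): 31 + 30 + 31 + 31 + 30 + 31 + 30 = 214 days.
December 1–29, 1849: 29 days.
Total: 22 + 214 + 29 = 265 days.

265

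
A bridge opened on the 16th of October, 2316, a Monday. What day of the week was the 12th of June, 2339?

From October 16, 2316 to October 16, 2338: 22 years, of which 5 contain a Feb 29 — 17×365 + 5×366 = 8035 days.
October 2338: 31 − 16 = 15 days remain.
Then November (30), December (31), January (31), February 2339 (28), March (31), April (30), May (31): 30 + 31 + 31 + 28 + 31 + 30 + 31 = 212 days.
June 1–12, 2339: 12 days.
Residual: 239 days.
Total: 8274 days.
8274 is a multiple of 7, so the 12th of June, 2339 falls on the same weekday: Monday.

Monday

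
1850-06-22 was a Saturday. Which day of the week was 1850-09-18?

Wednesday

June 1850: 30 − 22 = 8 days remain.
Then July (31), August (31): 31 + 31 = 62 days.
September 1–18, 1850: 18 days.
Total: 8 + 62 + 18 = 88 days.
88 mod 7 = 4, so 4 days after Saturday is Wednesday.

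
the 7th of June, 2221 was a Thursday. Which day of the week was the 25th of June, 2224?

Friday

Day-of-year of June 7, 2221: 158.
Day-of-year of June 25, 2224: 177.
2221 has 365 days, so 365 − 158 = 207 days remain in 2221.
Full years: 2222: 365; 2223: 365. Sum = 730.
Total: 207 + 730 + 177 = 1114 days.
1114 mod 7 = 1, so 1 day after Thursday is Friday.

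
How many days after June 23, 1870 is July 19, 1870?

June 1870: 30 − 23 = 7 days remain.
July 1–19, 1870: 19 days.
Total: 7 + 19 = 26 days.

26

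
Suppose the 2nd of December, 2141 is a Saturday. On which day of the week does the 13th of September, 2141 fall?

Wednesday

Count forward from the earlier date (September 13, 2141) to the later (December 2, 2141):
September 2141: 30 − 13 = 17 days remain.
Then October (31), November (30): 31 + 30 = 61 days.
December 1–2, 2141: 2 days.
Total: 17 + 61 + 2 = 80 days.
80 mod 7 = 3, so 3 days before Saturday is Wednesday.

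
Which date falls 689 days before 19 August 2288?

30 September 2286

Count 689 days before August 19, 2288:
September 2286: 30 − 30 = 0 days remain.
Then 22 full months totalling 670 days.
August 1–19, 2288: 19 days.
Total: 0 + 670 + 19 = 689 days.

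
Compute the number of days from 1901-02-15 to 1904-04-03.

February 15, 1901 → February 15, 1902: 365 days.
February 15, 1902 → February 15, 1903: 365 days.
February 15, 1903 → February 15, 1904: 365 days.
February 1904: 29 − 15 = 14 days remain (1904 is a leap year, so February has 29 days).
Then March (31): 31 days.
April 1–3, 1904: 3 days.
Residual: 48 days.
Total: 1143 days.

1143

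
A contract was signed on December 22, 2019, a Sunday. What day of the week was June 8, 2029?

Friday

From December 22, 2019 to December 22, 2028: 9 years, of which 3 contain a Feb 29 — 6×365 + 3×366 = 3288 days.
December 2028: 31 − 22 = 9 days remain.
Then January (31), February 2029 (28), March (31), April (30), May (31): 31 + 28 + 31 + 30 + 31 = 151 days.
June 1–8, 2029: 8 days.
Residual: 168 days.
Total: 3456 days.
3456 mod 7 = 5, so 5 days after Sunday is Friday.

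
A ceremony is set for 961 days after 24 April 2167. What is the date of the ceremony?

10 December 2169

Count 961 days after April 24, 2167:
April 2167: 30 − 24 = 6 days remain.
Then 31 full months totalling 945 days.
December 1–10, 2169: 10 days.
Total: 6 + 945 + 10 = 961 days.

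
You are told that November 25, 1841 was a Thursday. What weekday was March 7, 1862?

Day-of-year of November 25, 1841: 329.
Day-of-year of March 7, 1862: 66.
1841 has 365 days, so 365 − 329 = 36 days remain in 1841.
Full years 1842–1861: 15 common + 5 leap = 15×365 + 5×366 = 7305 days.
Total: 36 + 7305 + 66 = 7407 days.
7407 mod 7 = 1, so 1 day after Thursday is Friday.

Friday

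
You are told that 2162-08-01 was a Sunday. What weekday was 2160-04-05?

Count forward from the earlier date (April 5, 2160) to the later (August 1, 2162):
April 2160: 30 − 5 = 25 days remain.
Then 27 full months totalling 822 days.
August 1, 2162: 1 day.
Total: 25 + 822 + 1 = 848 days.
848 mod 7 = 1, so 1 day before Sunday is Saturday.

Saturday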